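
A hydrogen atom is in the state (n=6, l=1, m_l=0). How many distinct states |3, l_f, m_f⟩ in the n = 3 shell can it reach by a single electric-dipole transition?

E1 requires Δl = ±1, so l_f ∈ {0, 2}; with 0 ≤ l_f ≤ n_f−1 = 2, the allowed l_f values are {0, 2}.
For l_f = 0: m_f ∈ {m_i−1, m_i, m_i+1} ∩ [−0, 0] = {0} → 1 state.
For l_f = 2: m_f ∈ {m_i−1, m_i, m_i+1} ∩ [−2, 2] = {-1, 0, 1} → 3 states.
Total: 4.

4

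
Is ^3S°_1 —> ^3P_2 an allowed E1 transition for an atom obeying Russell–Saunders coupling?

allowed

Reading off the term symbols: S 1→1, L 0→1, J 1→2, parity odd→even.
Parity must change: odd → even — passes.
ΔS = 0: S: 1 → 1 — passes.
ΔL = 0, ±1 (not L=0↔0): L: 0 → 1, ΔL = +1 — passes.
ΔJ = 0, ±1 (not J=0↔0): J: 1 → 2, ΔJ = +1 — passes.
All four E1 rules are satisfied.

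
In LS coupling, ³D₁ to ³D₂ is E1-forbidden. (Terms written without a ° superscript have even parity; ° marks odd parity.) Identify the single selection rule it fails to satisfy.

Initial level: S=1, L=2, J=1, parity even. Final level: S=1, L=2, J=2, parity even.
ΔJ = 0, ±1 (not J=0↔0): J: 1 → 2, ΔJ = +1 — ok.
ΔL = 0, ±1 (not L=0↔0): L: 2 → 2, ΔL = +0 — ok.
Parity must change: even → even — fails.
ΔS = 0: S: 1 → 1 — ok.

parity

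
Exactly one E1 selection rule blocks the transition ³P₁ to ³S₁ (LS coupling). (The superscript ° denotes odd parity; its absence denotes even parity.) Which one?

ΔJ = 0, ±1 (not J=0↔0): J: 1 → 1, ΔJ = +0 — ✓.
ΔL = 0, ±1 (not L=0↔0): L: 1 → 0, ΔL = -1 — ✓.
Parity must change: even → even — ✗.
ΔS = 0: S: 1 → 1 — ✓.

parity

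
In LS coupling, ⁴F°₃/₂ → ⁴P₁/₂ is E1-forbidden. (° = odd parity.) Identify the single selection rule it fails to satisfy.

the ΔL = 0, ±1 rule

Reading off the term symbols: S 3/2→3/2, L 3→1, J 3/2→1/2, parity odd→even.
ΔL = 0, ±1 (not L=0↔0): L: 3 → 1, ΔL = -2 — violated.
ΔS = 0: S: 3/2 → 3/2 — satisfied.
Parity must change: odd → even — satisfied.
ΔJ = 0, ±1 (not J=0↔0): J: 3/2 → 1/2, ΔJ = -1 — satisfied.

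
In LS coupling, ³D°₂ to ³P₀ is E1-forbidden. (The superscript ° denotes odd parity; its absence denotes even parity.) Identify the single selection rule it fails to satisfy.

Initial level: S=1, L=2, J=2, parity odd. Final level: S=1, L=1, J=0, parity even.
Parity must change: odd → even — satisfied.
ΔS = 0: S: 1 → 1 — satisfied.
ΔL = 0, ±1 (not L=0↔0): L: 2 → 1, ΔL = -1 — satisfied.
ΔJ = 0, ±1 (not J=0↔0): J: 2 → 0, ΔJ = -2 — violated.

the ΔJ = 0, ±1 rule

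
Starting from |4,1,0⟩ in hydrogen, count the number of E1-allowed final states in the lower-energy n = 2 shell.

E1 requires Δl = ±1, so l_f ∈ {0, 2}; with 0 ≤ l_f ≤ n_f−1 = 1, the allowed l_f values are {0}.
For l_f = 0: m_f ∈ {m_i−1, m_i, m_i+1} ∩ [−0, 0] = {0} → 1 state.
Total: 1.

1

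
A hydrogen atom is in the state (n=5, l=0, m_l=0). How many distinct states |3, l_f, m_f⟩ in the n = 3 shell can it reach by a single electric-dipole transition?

3

E1 requires Δl = ±1, so l_f ∈ {-1, 1}; with 0 ≤ l_f ≤ n_f−1 = 2, the allowed l_f values are {1}.
For l_f = 1: m_f ∈ {m_i−1, m_i, m_i+1} ∩ [−1, 1] = {-1, 0, 1} → 3 states.
Total: 3.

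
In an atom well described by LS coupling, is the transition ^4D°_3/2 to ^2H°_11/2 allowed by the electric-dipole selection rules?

forbidden

Reading off the term symbols: S 3/2→1/2, L 2→5, J 3/2→11/2, parity odd→odd.
Parity must change: odd → odd — ✗.
ΔS = 0: S: 3/2 → 1/2 — ✗.
ΔL = 0, ±1 (not L=0↔0): L: 2 → 5, ΔL = +3 — ✗.
ΔJ = 0, ±1 (not J=0↔0): J: 3/2 → 11/2, ΔJ = +4 — ✗.
Rule(s) violated: parity, ΔS, ΔL, ΔJ.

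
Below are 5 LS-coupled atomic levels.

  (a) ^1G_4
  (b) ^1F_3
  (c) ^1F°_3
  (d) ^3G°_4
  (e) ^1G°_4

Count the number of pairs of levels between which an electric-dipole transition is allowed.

4

(a)–(b): forbidden (parity).
(a)–(c): allowed.
(a)–(d): forbidden (ΔS).
(a)–(e): allowed.
(b)–(c): allowed.
(b)–(d): forbidden (ΔS).
(b)–(e): allowed.
(c)–(d): forbidden (parity, ΔS).
(c)–(e): forbidden (parity).
(d)–(e): forbidden (parity, ΔS).
Allowed pairs: 4 of 10.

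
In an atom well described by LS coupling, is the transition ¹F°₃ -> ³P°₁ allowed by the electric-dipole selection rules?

forbidden

Reading off the term symbols: S 0→1, L 3→1, J 3→1, parity odd→odd.
Parity must change: odd → odd — fails.
ΔS = 0: S: 0 → 1 — fails.
ΔL = 0, ±1 (not L=0↔0): L: 3 → 1, ΔL = -2 — fails.
ΔJ = 0, ±1 (not J=0↔0): J: 3 → 1, ΔJ = -2 — fails.
Rule(s) violated: parity, ΔS, ΔL, ΔJ.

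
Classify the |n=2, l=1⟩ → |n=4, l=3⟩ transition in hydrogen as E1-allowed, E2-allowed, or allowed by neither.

E2

Δl = 3 − 1 = +2; l_i + l_f = 4.
E1 (Δl = ±1): not satisfied.
E2 (Δl = 0,±2, l_i+l_f ≥ 2): satisfied.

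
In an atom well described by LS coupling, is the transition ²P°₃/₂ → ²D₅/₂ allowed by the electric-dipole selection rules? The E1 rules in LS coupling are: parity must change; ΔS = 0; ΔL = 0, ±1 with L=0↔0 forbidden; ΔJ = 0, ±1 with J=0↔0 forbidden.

Reading off the term symbols: S 1/2→1/2, L 1→2, J 3/2→5/2, parity odd→even.
ΔS = 0: S: 1/2 → 1/2 — passes.
ΔL = 0, ±1 (not L=0↔0): L: 1 → 2, ΔL = +1 — passes.
ΔJ = 0, ±1 (not J=0↔0): J: 3/2 → 5/2, ΔJ = +1 — passes.
Parity must change: odd → even — passes.
All four E1 rules are satisfied.

allowed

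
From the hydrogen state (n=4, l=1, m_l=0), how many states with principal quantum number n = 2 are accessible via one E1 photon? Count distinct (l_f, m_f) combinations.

1

E1 requires Δl = ±1, so l_f ∈ {0, 2}; with 0 ≤ l_f ≤ n_f−1 = 1, the allowed l_f values are {0}.
For l_f = 0: m_f ∈ {m_i−1, m_i, m_i+1} ∩ [−0, 0] = {0} → 1 state.
Total: 1.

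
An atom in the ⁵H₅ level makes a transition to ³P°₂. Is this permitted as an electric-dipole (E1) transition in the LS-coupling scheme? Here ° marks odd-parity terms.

Initial level: S=2, L=5, J=5, parity even. Final level: S=1, L=1, J=2, parity odd.
Parity must change: even → odd — satisfied.
ΔS = 0: S: 2 → 1 — violated.
ΔL = 0, ±1 (not L=0↔0): L: 5 → 1, ΔL = -4 — violated.
ΔJ = 0, ±1 (not J=0↔0): J: 5 → 2, ΔJ = -3 — violated.
Rule(s) violated: ΔS, ΔL, ΔJ.

forbidden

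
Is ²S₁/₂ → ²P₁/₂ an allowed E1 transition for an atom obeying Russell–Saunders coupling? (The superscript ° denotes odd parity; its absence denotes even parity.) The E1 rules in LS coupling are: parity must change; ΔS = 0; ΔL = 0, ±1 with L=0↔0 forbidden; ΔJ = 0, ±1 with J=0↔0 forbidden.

forbidden

Parity must change: even → even — fails.
ΔS = 0: S: 1/2 → 1/2 — passes.
ΔL = 0, ±1 (not L=0↔0): L: 0 → 1, ΔL = +1 — passes.
ΔJ = 0, ±1 (not J=0↔0): J: 1/2 → 1/2, ΔJ = +0 — passes.
Rule(s) violated: parity.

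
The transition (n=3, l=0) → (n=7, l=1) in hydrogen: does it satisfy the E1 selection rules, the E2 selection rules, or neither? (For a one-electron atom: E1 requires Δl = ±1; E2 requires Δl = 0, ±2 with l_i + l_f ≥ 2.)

Δl = 1 − 0 = +1; l_i + l_f = 1.
E1 (Δl = ±1): satisfied.
E2 (Δl = 0,±2, l_i+l_f ≥ 2): not satisfied.

E1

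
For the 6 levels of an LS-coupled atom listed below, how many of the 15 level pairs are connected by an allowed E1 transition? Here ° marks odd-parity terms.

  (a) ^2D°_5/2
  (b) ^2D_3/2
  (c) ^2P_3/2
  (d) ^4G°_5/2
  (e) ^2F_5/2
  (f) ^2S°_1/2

(a)–(b): allowed.
(a)–(c): allowed.
(a)–(d): forbidden (parity, ΔS, ΔL).
(a)–(e): allowed.
(a)–(f): forbidden (parity, ΔL, ΔJ).
(b)–(c): forbidden (parity).
(b)–(d): forbidden (ΔS, ΔL).
(b)–(e): forbidden (parity).
(b)–(f): forbidden (ΔL).
(c)–(d): forbidden (ΔS, ΔL).
(c)–(e): forbidden (parity, ΔL).
(c)–(f): allowed.
(d)–(e): forbidden (ΔS).
(d)–(f): forbidden (parity, ΔS, ΔL, ΔJ).
(e)–(f): forbidden (ΔL, ΔJ).
Allowed pairs: 4 of 15.

4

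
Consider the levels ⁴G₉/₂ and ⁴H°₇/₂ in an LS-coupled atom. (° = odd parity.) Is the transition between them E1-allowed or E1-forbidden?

Initial level: S=3/2, L=4, J=9/2, parity even. Final level: S=3/2, L=5, J=7/2, parity odd.
Parity must change: even → odd — passes.
ΔS = 0: S: 3/2 → 3/2 — passes.
ΔL = 0, ±1 (not L=0↔0): L: 4 → 5, ΔL = +1 — passes.
ΔJ = 0, ±1 (not J=0↔0): J: 9/2 → 7/2, ΔJ = -1 — passes.
All four E1 rules are satisfied.

allowed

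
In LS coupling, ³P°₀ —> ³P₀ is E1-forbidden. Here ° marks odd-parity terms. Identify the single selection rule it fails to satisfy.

the J=0 ↔ J=0 exclusion

ΔS = 0: S: 1 → 1 — passes.
Parity must change: odd → even — passes.
ΔJ = 0, ±1 (not J=0↔0): J: 0 → 0, ΔJ = +0 — fails.
ΔL = 0, ±1 (not L=0↔0): L: 1 → 1, ΔL = +0 — passes.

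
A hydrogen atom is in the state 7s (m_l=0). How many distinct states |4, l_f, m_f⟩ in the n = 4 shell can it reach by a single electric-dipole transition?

E1 requires Δl = ±1, so l_f ∈ {-1, 1}; with 0 ≤ l_f ≤ n_f−1 = 3, the allowed l_f values are {1}.
For l_f = 1: m_f ∈ {m_i−1, m_i, m_i+1} ∩ [−1, 1] = {-1, 0, 1} → 3 states.
Total: 3.

3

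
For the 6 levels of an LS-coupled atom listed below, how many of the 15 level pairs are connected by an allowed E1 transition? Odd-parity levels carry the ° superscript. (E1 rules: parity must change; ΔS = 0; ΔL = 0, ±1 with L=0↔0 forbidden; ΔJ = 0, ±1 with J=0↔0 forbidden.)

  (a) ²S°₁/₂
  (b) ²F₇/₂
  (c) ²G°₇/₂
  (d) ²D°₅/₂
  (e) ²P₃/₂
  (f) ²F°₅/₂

(a)–(b): forbidden (ΔL, ΔJ).
(a)–(c): forbidden (parity, ΔL, ΔJ).
(a)–(d): forbidden (parity, ΔL, ΔJ).
(a)–(e): allowed.
(a)–(f): forbidden (parity, ΔL, ΔJ).
(b)–(c): allowed.
(b)–(d): allowed.
(b)–(e): forbidden (parity, ΔL, ΔJ).
(b)–(f): allowed.
(c)–(d): forbidden (parity, ΔL).
(c)–(e): forbidden (ΔL, ΔJ).
(c)–(f): forbidden (parity).
(d)–(e): allowed.
(d)–(f): forbidden (parity).
(e)–(f): forbidden (ΔL).
Allowed pairs: 5 of 15.

5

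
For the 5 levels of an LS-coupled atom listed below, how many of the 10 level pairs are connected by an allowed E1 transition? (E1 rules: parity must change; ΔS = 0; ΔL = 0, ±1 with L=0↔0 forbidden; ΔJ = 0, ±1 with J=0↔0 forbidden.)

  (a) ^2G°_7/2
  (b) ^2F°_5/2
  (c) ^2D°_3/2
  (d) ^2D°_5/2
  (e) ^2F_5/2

4

(a)–(b): forbidden (parity).
(a)–(c): forbidden (parity, ΔL, ΔJ).
(a)–(d): forbidden (parity, ΔL).
(a)–(e): allowed.
(b)–(c): forbidden (parity).
(b)–(d): forbidden (parity).
(b)–(e): allowed.
(c)–(d): forbidden (parity).
(c)–(e): allowed.
(d)–(e): allowed.
Allowed pairs: 4 of 10.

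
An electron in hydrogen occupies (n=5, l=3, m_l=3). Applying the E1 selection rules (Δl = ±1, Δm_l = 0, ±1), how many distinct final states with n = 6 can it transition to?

E1 requires Δl = ±1, so l_f ∈ {2, 4}; with 0 ≤ l_f ≤ n_f−1 = 5, the allowed l_f values are {2, 4}.
For l_f = 2: m_f ∈ {m_i−1, m_i, m_i+1} ∩ [−2, 2] = {2} → 1 state.
For l_f = 4: m_f ∈ {m_i−1, m_i, m_i+1} ∩ [−4, 4] = {2, 3, 4} → 3 states.
Total: 4.

4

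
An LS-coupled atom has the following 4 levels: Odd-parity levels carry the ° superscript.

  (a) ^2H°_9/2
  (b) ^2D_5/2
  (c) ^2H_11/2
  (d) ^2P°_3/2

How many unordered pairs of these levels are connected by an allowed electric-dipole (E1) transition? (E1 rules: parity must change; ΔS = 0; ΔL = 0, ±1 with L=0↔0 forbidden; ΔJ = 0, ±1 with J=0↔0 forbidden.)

2

(a)–(b): forbidden (ΔL, ΔJ).
(a)–(c): allowed.
(a)–(d): forbidden (parity, ΔL, ΔJ).
(b)–(c): forbidden (parity, ΔL, ΔJ).
(b)–(d): allowed.
(c)–(d): forbidden (ΔL, ΔJ).
Allowed pairs: 2 of 6.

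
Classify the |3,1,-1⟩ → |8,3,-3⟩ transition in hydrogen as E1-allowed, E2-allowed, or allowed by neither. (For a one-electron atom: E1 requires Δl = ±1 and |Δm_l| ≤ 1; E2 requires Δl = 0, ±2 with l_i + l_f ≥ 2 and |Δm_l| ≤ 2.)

Δl = 3 − 1 = +2; l_i + l_f = 4.
Δm_l = -2.
E1 (Δl = ±1, |Δm_l| ≤ 1): not satisfied.
E2 (Δl = 0,±2, l_i+l_f ≥ 2, |Δm_l| ≤ 2): satisfied.

E2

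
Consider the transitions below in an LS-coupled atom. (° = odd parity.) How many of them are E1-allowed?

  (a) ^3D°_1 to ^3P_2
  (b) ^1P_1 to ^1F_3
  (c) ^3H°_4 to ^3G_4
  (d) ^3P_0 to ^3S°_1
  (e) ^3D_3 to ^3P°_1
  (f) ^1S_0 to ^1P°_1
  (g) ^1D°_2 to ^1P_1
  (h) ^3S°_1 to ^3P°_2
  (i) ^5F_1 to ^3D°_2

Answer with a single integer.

(a) allowed
(b) forbidden (parity, ΔL, ΔJ fail)
(c) allowed
(d) allowed
(e) forbidden (ΔJ fails)
(f) allowed
(g) allowed
(h) forbidden (parity fails)
(i) forbidden (ΔS fails)
Total allowed: 5 of 9.

5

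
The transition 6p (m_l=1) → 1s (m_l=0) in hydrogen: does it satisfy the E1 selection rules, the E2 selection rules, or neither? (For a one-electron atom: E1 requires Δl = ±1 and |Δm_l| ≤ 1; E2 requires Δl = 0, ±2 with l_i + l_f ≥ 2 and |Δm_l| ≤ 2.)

Δl = 0 − 1 = -1; l_i + l_f = 1.
Δm_l = -1.
E1 (Δl = ±1, |Δm_l| ≤ 1): satisfied.
E2 (Δl = 0,±2, l_i+l_f ≥ 2, |Δm_l| ≤ 2): not satisfied.

E1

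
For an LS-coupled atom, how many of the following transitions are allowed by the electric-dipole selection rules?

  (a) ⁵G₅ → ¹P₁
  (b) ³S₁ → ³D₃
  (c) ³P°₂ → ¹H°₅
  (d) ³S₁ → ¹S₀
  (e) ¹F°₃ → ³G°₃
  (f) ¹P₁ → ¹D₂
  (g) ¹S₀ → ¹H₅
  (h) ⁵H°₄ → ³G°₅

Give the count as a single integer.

(a) forbidden (parity, ΔS, ΔL, ΔJ fail)
(b) forbidden (parity, ΔL, ΔJ fail)
(c) forbidden (parity, ΔS, ΔL, ΔJ fail)
(d) forbidden (parity, ΔS, ΔL fail)
(e) forbidden (parity, ΔS fail)
(f) forbidden (parity fails)
(g) forbidden (parity, ΔL, ΔJ fail)
(h) forbidden (parity, ΔS fail)
Total allowed: 0 of 8.

0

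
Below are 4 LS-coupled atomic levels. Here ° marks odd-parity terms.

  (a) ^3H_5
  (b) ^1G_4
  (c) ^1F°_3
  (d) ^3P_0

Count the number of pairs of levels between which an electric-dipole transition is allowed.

1

(a)–(b): forbidden (parity, ΔS).
(a)–(c): forbidden (ΔS, ΔL, ΔJ).
(a)–(d): forbidden (parity, ΔL, ΔJ).
(b)–(c): allowed.
(b)–(d): forbidden (parity, ΔS, ΔL, ΔJ).
(c)–(d): forbidden (ΔS, ΔL, ΔJ).
Allowed pairs: 1 of 6.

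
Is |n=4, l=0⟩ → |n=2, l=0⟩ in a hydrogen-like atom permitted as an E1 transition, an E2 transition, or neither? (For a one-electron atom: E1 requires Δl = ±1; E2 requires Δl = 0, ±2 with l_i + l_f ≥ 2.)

neither

Δl = 0 − 0 = +0; l_i + l_f = 0.
E1 (Δl = ±1): not satisfied.
E2 (Δl = 0,±2, l_i+l_f ≥ 2): not satisfied.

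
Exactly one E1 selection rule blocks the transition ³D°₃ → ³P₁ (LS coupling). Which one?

the ΔJ = 0, ±1 rule

Reading off the term symbols: S 1→1, L 2→1, J 3→1, parity odd→even.
ΔL = 0, ±1 (not L=0↔0): L: 2 → 1, ΔL = -1 — ok.
ΔJ = 0, ±1 (not J=0↔0): J: 3 → 1, ΔJ = -2 — fails.
ΔS = 0: S: 1 → 1 — ok.
Parity must change: odd → even — ok.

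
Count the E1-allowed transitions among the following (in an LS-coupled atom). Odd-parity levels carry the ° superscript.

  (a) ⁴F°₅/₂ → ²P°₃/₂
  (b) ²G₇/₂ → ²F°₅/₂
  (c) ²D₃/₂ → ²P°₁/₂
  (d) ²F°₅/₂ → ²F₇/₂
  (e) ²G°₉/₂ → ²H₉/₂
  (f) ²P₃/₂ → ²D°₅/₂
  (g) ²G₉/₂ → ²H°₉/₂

(a) forbidden (parity, ΔS, ΔL fail)
(b) allowed
(c) allowed
(d) allowed
(e) allowed
(f) allowed
(g) allowed
Total allowed: 6 of 7.

6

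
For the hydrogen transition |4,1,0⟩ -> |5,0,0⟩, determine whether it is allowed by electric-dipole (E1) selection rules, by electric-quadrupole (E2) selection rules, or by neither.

E1

Δl = 0 − 1 = -1; l_i + l_f = 1.
Δm_l = +0.
E1 (Δl = ±1, |Δm_l| ≤ 1): satisfied.
E2 (Δl = 0,±2, l_i+l_f ≥ 2, |Δm_l| ≤ 2): not satisfied.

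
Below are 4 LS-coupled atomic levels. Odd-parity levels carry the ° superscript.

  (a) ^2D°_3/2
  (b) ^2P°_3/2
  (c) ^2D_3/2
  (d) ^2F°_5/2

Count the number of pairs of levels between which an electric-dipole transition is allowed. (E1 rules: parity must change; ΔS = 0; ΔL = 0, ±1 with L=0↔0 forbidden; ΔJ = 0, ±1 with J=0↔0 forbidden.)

3

(a)–(b): forbidden (parity).
(a)–(c): allowed.
(a)–(d): forbidden (parity).
(b)–(c): allowed.
(b)–(d): forbidden (parity, ΔL).
(c)–(d): allowed.
Allowed pairs: 3 of 6.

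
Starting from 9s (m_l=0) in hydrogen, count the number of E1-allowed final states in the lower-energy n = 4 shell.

3

E1 requires Δl = ±1, so l_f ∈ {-1, 1}; with 0 ≤ l_f ≤ n_f−1 = 3, the allowed l_f values are {1}.
For l_f = 1: m_f ∈ {m_i−1, m_i, m_i+1} ∩ [−1, 1] = {-1, 0, 1} → 3 states.
Total: 3.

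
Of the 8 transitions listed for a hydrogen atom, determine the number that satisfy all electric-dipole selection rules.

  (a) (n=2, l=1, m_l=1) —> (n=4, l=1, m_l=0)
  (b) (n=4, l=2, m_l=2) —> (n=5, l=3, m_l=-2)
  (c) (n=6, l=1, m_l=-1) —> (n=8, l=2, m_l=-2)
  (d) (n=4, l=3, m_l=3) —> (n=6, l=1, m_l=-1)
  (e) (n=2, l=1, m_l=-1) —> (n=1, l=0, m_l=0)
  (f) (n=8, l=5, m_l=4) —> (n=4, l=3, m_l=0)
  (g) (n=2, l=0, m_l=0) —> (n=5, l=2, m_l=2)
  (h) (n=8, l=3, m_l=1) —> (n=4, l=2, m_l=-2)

(a) forbidden — Δl = +0 (E1 requires Δl = ±1)
(b) forbidden — Δm_l = -4 (E1 requires Δm_l = 0, ±1)
(c) allowed
(d) forbidden — Δl = -2 (E1 requires Δl = ±1); Δm_l = -4 (E1 requires Δm_l = 0, ±1)
(e) allowed
(f) forbidden — Δl = -2 (E1 requires Δl = ±1); Δm_l = -4 (E1 requires Δm_l = 0, ±1)
(g) forbidden — Δl = +2 (E1 requires Δl = ±1); Δm_l = +2 (E1 requires Δm_l = 0, ±1)
(h) forbidden — Δm_l = -3 (E1 requires Δm_l = 0, ±1)
Total allowed: 2 of 8.

2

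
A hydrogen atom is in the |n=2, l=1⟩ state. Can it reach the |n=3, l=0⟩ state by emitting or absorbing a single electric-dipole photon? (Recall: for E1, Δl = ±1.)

l: 1 → 0 (Δl = -1). Δl = ±1 satisfied.
All E1 selection rules are satisfied.

allowed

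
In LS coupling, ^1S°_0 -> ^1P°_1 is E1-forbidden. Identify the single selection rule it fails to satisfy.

Initial level: S=0, L=0, J=0, parity odd. Final level: S=0, L=1, J=1, parity odd.
Parity must change: odd → odd — fails.
ΔS = 0: S: 0 → 0 — passes.
ΔL = 0, ±1 (not L=0↔0): L: 0 → 1, ΔL = +1 — passes.
ΔJ = 0, ±1 (not J=0↔0): J: 0 → 1, ΔJ = +1 — passes.

parity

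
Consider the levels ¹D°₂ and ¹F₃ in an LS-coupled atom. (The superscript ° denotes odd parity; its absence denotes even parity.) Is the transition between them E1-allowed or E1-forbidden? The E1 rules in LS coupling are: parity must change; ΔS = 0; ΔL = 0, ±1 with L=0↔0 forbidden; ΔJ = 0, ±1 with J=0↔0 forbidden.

ΔJ = 0, ±1 (not J=0↔0): J: 2 → 3, ΔJ = +1 — ok.
ΔS = 0: S: 0 → 0 — ok.
ΔL = 0, ±1 (not L=0↔0): L: 2 → 3, ΔL = +1 — ok.
Parity must change: odd → even — ok.
All four E1 rules are satisfied.

allowed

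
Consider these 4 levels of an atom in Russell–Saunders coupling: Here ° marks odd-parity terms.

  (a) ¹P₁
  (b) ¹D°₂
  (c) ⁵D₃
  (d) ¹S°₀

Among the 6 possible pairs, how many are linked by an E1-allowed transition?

2

(a)–(b): allowed.
(a)–(c): forbidden (parity, ΔS, ΔJ).
(a)–(d): allowed.
(b)–(c): forbidden (ΔS).
(b)–(d): forbidden (parity, ΔL, ΔJ).
(c)–(d): forbidden (ΔS, ΔL, ΔJ).
Allowed pairs: 2 of 6.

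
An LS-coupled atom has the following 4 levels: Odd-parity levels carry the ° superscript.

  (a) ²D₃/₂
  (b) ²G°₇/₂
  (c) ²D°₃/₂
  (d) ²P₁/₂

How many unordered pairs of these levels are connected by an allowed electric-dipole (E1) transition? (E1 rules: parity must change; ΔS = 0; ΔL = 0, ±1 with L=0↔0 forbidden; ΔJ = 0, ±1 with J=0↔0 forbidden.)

2

(a)–(b): forbidden (ΔL, ΔJ).
(a)–(c): allowed.
(a)–(d): forbidden (parity).
(b)–(c): forbidden (parity, ΔL, ΔJ).
(b)–(d): forbidden (ΔL, ΔJ).
(c)–(d): allowed.
Allowed pairs: 2 of 6.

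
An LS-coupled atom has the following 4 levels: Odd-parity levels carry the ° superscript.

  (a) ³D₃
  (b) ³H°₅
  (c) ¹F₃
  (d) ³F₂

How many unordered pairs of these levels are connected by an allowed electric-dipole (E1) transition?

(a)–(b): forbidden (ΔL, ΔJ).
(a)–(c): forbidden (parity, ΔS).
(a)–(d): forbidden (parity).
(b)–(c): forbidden (ΔS, ΔL, ΔJ).
(b)–(d): forbidden (ΔL, ΔJ).
(c)–(d): forbidden (parity, ΔS).
Allowed pairs: 0 of 6.

0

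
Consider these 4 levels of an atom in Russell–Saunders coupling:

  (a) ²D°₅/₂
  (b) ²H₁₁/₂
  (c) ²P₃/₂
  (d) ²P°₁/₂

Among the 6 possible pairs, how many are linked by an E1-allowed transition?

2

(a)–(b): forbidden (ΔL, ΔJ).
(a)–(c): allowed.
(a)–(d): forbidden (parity, ΔJ).
(b)–(c): forbidden (parity, ΔL, ΔJ).
(b)–(d): forbidden (ΔL, ΔJ).
(c)–(d): allowed.
Allowed pairs: 2 of 6.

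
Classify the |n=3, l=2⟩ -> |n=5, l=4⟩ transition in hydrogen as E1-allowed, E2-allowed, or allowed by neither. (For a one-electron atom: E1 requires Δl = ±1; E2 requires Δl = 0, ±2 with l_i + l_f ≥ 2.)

E2

Δl = 4 − 2 = +2; l_i + l_f = 6.
E1 (Δl = ±1): not satisfied.
E2 (Δl = 0,±2, l_i+l_f ≥ 2): satisfied.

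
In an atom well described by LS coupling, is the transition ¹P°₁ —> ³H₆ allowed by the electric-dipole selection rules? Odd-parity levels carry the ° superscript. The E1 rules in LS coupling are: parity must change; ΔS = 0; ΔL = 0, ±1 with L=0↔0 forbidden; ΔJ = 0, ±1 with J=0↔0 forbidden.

forbidden

Reading off the term symbols: S 0→1, L 1→5, J 1→6, parity odd→even.
ΔS = 0: S: 0 → 1 — ✗.
ΔL = 0, ±1 (not L=0↔0): L: 1 → 5, ΔL = +4 — ✗.
ΔJ = 0, ±1 (not J=0↔0): J: 1 → 6, ΔJ = +5 — ✗.
Parity must change: odd → even — ✓.
Rule(s) violated: ΔS, ΔL, ΔJ.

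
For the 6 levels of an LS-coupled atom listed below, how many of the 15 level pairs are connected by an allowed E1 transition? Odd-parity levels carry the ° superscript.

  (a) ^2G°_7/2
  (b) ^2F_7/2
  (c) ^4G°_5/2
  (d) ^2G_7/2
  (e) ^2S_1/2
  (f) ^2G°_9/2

(a)–(b): allowed.
(a)–(c): forbidden (parity, ΔS).
(a)–(d): allowed.
(a)–(e): forbidden (ΔL, ΔJ).
(a)–(f): forbidden (parity).
(b)–(c): forbidden (ΔS).
(b)–(d): forbidden (parity).
(b)–(e): forbidden (parity, ΔL, ΔJ).
(b)–(f): allowed.
(c)–(d): forbidden (ΔS).
(c)–(e): forbidden (ΔS, ΔL, ΔJ).
(c)–(f): forbidden (parity, ΔS, ΔJ).
(d)–(e): forbidden (parity, ΔL, ΔJ).
(d)–(f): allowed.
(e)–(f): forbidden (ΔL, ΔJ).
Allowed pairs: 4 of 15.

4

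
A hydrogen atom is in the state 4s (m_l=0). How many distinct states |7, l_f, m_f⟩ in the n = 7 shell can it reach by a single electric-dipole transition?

E1 requires Δl = ±1, so l_f ∈ {-1, 1}; with 0 ≤ l_f ≤ n_f−1 = 6, the allowed l_f values are {1}.
For l_f = 1: m_f ∈ {m_i−1, m_i, m_i+1} ∩ [−1, 1] = {-1, 0, 1} → 3 states.
Total: 3.

3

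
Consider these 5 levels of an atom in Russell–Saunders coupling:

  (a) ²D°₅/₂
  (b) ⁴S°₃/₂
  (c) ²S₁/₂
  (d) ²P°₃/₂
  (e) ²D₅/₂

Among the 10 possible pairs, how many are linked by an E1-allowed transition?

3

(a)–(b): forbidden (parity, ΔS, ΔL).
(a)–(c): forbidden (ΔL, ΔJ).
(a)–(d): forbidden (parity).
(a)–(e): allowed.
(b)–(c): forbidden (ΔS, ΔL).
(b)–(d): forbidden (parity, ΔS).
(b)–(e): forbidden (ΔS, ΔL).
(c)–(d): allowed.
(c)–(e): forbidden (parity, ΔL, ΔJ).
(d)–(e): allowed.
Allowed pairs: 3 of 10.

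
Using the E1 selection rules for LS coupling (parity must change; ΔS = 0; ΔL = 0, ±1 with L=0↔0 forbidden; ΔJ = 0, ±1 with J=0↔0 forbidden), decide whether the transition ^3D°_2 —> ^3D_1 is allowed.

ΔS = 0: S: 1 → 1 — ok.
ΔJ = 0, ±1 (not J=0↔0): J: 2 → 1, ΔJ = -1 — ok.
Parity must change: odd → even — ok.
ΔL = 0, ±1 (not L=0↔0): L: 2 → 2, ΔL = +0 — ok.
All four E1 rules are satisfied.

allowed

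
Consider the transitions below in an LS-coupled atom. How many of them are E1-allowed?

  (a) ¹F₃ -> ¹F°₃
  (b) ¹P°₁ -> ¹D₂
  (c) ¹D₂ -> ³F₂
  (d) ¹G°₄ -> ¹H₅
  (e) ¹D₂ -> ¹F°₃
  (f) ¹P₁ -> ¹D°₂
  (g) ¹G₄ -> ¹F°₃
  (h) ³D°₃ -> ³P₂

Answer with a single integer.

(a) allowed
(b) allowed
(c) forbidden (parity, ΔS fail)
(d) allowed
(e) allowed
(f) allowed
(g) allowed
(h) allowed
Total allowed: 7 of 8.

7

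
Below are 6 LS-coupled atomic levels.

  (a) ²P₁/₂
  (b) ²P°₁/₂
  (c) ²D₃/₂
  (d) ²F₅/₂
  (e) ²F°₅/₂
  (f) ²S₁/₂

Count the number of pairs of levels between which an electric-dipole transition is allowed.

5

(a)–(b): allowed.
(a)–(c): forbidden (parity).
(a)–(d): forbidden (parity, ΔL, ΔJ).
(a)–(e): forbidden (ΔL, ΔJ).
(a)–(f): forbidden (parity).
(b)–(c): allowed.
(b)–(d): forbidden (ΔL, ΔJ).
(b)–(e): forbidden (parity, ΔL, ΔJ).
(b)–(f): allowed.
(c)–(d): forbidden (parity).
(c)–(e): allowed.
(c)–(f): forbidden (parity, ΔL).
(d)–(e): allowed.
(d)–(f): forbidden (parity, ΔL, ΔJ).
(e)–(f): forbidden (ΔL, ΔJ).
Allowed pairs: 5 of 15.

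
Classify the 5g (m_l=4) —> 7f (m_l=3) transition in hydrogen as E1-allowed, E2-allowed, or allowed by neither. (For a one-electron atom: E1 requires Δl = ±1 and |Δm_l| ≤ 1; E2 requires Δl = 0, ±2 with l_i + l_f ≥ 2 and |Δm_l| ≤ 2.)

Δl = 3 − 4 = -1; l_i + l_f = 7.
Δm_l = -1.
E1 (Δl = ±1, |Δm_l| ≤ 1): satisfied.
E2 (Δl = 0,±2, l_i+l_f ≥ 2, |Δm_l| ≤ 2): not satisfied.

E1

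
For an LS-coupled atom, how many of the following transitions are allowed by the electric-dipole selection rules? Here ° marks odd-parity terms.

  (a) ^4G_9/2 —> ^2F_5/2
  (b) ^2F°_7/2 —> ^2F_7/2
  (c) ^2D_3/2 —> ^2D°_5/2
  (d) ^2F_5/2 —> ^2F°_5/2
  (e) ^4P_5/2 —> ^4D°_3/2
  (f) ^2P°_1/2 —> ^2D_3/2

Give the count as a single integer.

(a) forbidden (parity, ΔS, ΔJ fail)
(b) allowed
(c) allowed
(d) allowed
(e) allowed
(f) allowed
Total allowed: 5 of 6.

5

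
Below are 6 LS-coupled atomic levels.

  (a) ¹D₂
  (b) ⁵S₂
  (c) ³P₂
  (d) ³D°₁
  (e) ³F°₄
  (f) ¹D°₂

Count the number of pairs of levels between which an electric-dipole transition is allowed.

2

(a)–(b): forbidden (parity, ΔS, ΔL).
(a)–(c): forbidden (parity, ΔS).
(a)–(d): forbidden (ΔS).
(a)–(e): forbidden (ΔS, ΔJ).
(a)–(f): allowed.
(b)–(c): forbidden (parity, ΔS).
(b)–(d): forbidden (ΔS, ΔL).
(b)–(e): forbidden (ΔS, ΔL, ΔJ).
(b)–(f): forbidden (ΔS, ΔL).
(c)–(d): allowed.
(c)–(e): forbidden (ΔL, ΔJ).
(c)–(f): forbidden (ΔS).
(d)–(e): forbidden (parity, ΔJ).
(d)–(f): forbidden (parity, ΔS).
(e)–(f): forbidden (parity, ΔS, ΔJ).
Allowed pairs: 2 of 15.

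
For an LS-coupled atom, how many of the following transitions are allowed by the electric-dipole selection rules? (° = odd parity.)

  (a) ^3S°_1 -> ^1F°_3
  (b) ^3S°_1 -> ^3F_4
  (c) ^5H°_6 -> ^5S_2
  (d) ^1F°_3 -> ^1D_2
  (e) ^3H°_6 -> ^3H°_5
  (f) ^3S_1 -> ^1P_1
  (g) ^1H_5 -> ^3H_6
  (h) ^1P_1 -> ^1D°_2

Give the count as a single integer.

2

(a) forbidden (parity, ΔS, ΔL, ΔJ fail)
(b) forbidden (ΔL, ΔJ fail)
(c) forbidden (ΔL, ΔJ fail)
(d) allowed
(e) forbidden (parity fails)
(f) forbidden (parity, ΔS fail)
(g) forbidden (parity, ΔS fail)
(h) allowed
Total allowed: 2 of 8.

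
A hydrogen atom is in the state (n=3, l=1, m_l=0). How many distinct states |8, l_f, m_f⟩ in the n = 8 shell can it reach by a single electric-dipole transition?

E1 requires Δl = ±1, so l_f ∈ {0, 2}; with 0 ≤ l_f ≤ n_f−1 = 7, the allowed l_f values are {0, 2}.
For l_f = 0: m_f ∈ {m_i−1, m_i, m_i+1} ∩ [−0, 0] = {0} → 1 state.
For l_f = 2: m_f ∈ {m_i−1, m_i, m_i+1} ∩ [−2, 2] = {-1, 0, 1} → 3 states.
Total: 4.

4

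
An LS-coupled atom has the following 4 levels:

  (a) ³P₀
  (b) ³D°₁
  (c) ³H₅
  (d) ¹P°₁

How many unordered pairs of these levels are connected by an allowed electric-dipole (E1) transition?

(a)–(b): allowed.
(a)–(c): forbidden (parity, ΔL, ΔJ).
(a)–(d): forbidden (ΔS).
(b)–(c): forbidden (ΔL, ΔJ).
(b)–(d): forbidden (parity, ΔS).
(c)–(d): forbidden (ΔS, ΔL, ΔJ).
Allowed pairs: 1 of 6.

1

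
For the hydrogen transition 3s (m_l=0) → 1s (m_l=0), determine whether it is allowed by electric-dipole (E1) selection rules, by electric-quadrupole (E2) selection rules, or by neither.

neither

Δl = 0 − 0 = +0; l_i + l_f = 0.
Δm_l = +0.
E1 (Δl = ±1, |Δm_l| ≤ 1): not satisfied.
E2 (Δl = 0,±2, l_i+l_f ≥ 2, |Δm_l| ≤ 2): not satisfied.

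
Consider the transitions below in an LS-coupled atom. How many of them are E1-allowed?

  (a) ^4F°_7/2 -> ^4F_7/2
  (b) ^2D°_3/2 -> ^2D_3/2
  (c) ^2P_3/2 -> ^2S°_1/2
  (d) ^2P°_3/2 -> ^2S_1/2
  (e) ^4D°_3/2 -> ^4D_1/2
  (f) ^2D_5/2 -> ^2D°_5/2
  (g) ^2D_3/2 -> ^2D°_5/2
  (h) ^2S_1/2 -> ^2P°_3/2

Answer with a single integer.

8

(a) allowed
(b) allowed
(c) allowed
(d) allowed
(e) allowed
(f) allowed
(g) allowed
(h) allowed
Total allowed: 8 of 8.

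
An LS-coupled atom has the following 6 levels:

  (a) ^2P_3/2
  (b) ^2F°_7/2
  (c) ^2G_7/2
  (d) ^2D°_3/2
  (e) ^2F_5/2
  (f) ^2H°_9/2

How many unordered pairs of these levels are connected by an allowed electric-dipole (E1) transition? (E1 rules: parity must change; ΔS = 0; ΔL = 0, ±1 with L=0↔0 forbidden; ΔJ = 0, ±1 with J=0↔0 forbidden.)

5

(a)–(b): forbidden (ΔL, ΔJ).
(a)–(c): forbidden (parity, ΔL, ΔJ).
(a)–(d): allowed.
(a)–(e): forbidden (parity, ΔL).
(a)–(f): forbidden (ΔL, ΔJ).
(b)–(c): allowed.
(b)–(d): forbidden (parity, ΔJ).
(b)–(e): allowed.
(b)–(f): forbidden (parity, ΔL).
(c)–(d): forbidden (ΔL, ΔJ).
(c)–(e): forbidden (parity).
(c)–(f): allowed.
(d)–(e): allowed.
(d)–(f): forbidden (parity, ΔL, ΔJ).
(e)–(f): forbidden (ΔL, ΔJ).
Allowed pairs: 5 of 15.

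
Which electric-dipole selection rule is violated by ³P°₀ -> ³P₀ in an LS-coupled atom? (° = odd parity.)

Initial level: S=1, L=1, J=0, parity odd. Final level: S=1, L=1, J=0, parity even.
Parity must change: odd → even — passes.
ΔS = 0: S: 1 → 1 — passes.
ΔL = 0, ±1 (not L=0↔0): L: 1 → 1, ΔL = +0 — passes.
ΔJ = 0, ±1 (not J=0↔0): J: 0 → 0, ΔJ = +0 — fails.

the J=0 ↔ J=0 exclusion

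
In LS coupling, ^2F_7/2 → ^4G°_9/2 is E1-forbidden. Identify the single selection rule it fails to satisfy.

Parity must change: even → odd — passes.
ΔL = 0, ±1 (not L=0↔0): L: 3 → 4, ΔL = +1 — passes.
ΔS = 0: S: 1/2 → 3/2 — fails.
ΔJ = 0, ±1 (not J=0↔0): J: 7/2 → 9/2, ΔJ = +1 — passes.

the ΔS = 0 rule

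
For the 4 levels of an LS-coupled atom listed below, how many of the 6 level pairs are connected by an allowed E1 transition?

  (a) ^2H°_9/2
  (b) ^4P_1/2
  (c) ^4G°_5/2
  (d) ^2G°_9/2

0

(a)–(b): forbidden (ΔS, ΔL, ΔJ).
(a)–(c): forbidden (parity, ΔS, ΔJ).
(a)–(d): forbidden (parity).
(b)–(c): forbidden (ΔL, ΔJ).
(b)–(d): forbidden (ΔS, ΔL, ΔJ).
(c)–(d): forbidden (parity, ΔS, ΔJ).
Allowed pairs: 0 of 6.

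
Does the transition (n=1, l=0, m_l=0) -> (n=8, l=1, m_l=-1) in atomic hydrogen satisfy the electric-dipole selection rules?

Initial l = 0, final l = 1, so Δl = +1. E1 requires Δl = ±1: satisfied.
m_l: 0 → -1 (Δm_l = -1). |Δm_l| ≤ 1 satisfied.
All E1 selection rules are satisfied.

allowed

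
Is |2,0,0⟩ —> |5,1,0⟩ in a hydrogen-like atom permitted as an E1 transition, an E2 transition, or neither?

Δl = 1 − 0 = +1; l_i + l_f = 1.
Δm_l = +0.
E1 (Δl = ±1, |Δm_l| ≤ 1): satisfied.
E2 (Δl = 0,±2, l_i+l_f ≥ 2, |Δm_l| ≤ 2): not satisfied.

E1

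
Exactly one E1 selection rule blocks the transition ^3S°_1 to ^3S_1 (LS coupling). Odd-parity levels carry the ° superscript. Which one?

the L=0 ↔ L=0 exclusion

Initial level: S=1, L=0, J=1, parity odd. Final level: S=1, L=0, J=1, parity even.
Parity must change: odd → even — passes.
ΔJ = 0, ±1 (not J=0↔0): J: 1 → 1, ΔJ = +0 — passes.
ΔL = 0, ±1 (not L=0↔0): L: 0 → 0, ΔL = +0 — fails.
ΔS = 0: S: 1 → 1 — passes.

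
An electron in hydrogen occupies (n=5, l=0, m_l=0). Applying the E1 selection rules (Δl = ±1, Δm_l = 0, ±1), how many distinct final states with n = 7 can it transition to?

3

E1 requires Δl = ±1, so l_f ∈ {-1, 1}; with 0 ≤ l_f ≤ n_f−1 = 6, the allowed l_f values are {1}.
For l_f = 1: m_f ∈ {m_i−1, m_i, m_i+1} ∩ [−1, 1] = {-1, 0, 1} → 3 states.
Total: 3.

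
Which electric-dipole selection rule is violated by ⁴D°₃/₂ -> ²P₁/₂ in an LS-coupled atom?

the ΔS = 0 rule

Initial level: S=3/2, L=2, J=3/2, parity odd. Final level: S=1/2, L=1, J=1/2, parity even.
ΔS = 0: S: 3/2 → 1/2 — fails.
ΔJ = 0, ±1 (not J=0↔0): J: 3/2 → 1/2, ΔJ = -1 — passes.
Parity must change: odd → even — passes.
ΔL = 0, ±1 (not L=0↔0): L: 2 → 1, ΔL = -1 — passes.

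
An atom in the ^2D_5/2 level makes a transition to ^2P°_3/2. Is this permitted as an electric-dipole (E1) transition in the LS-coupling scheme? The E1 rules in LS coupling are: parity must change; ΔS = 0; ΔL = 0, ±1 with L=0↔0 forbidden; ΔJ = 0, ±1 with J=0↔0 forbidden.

allowed

Initial level: S=1/2, L=2, J=5/2, parity even. Final level: S=1/2, L=1, J=3/2, parity odd.
Parity must change: even → odd — ok.
ΔS = 0: S: 1/2 → 1/2 — ok.
ΔL = 0, ±1 (not L=0↔0): L: 2 → 1, ΔL = -1 — ok.
ΔJ = 0, ±1 (not J=0↔0): J: 5/2 → 3/2, ΔJ = -1 — ok.
All four E1 rules are satisfied.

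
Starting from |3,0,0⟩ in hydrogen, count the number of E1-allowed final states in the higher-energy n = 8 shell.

E1 requires Δl = ±1, so l_f ∈ {-1, 1}; with 0 ≤ l_f ≤ n_f−1 = 7, the allowed l_f values are {1}.
For l_f = 1: m_f ∈ {m_i−1, m_i, m_i+1} ∩ [−1, 1] = {-1, 0, 1} → 3 states.
Total: 3.

3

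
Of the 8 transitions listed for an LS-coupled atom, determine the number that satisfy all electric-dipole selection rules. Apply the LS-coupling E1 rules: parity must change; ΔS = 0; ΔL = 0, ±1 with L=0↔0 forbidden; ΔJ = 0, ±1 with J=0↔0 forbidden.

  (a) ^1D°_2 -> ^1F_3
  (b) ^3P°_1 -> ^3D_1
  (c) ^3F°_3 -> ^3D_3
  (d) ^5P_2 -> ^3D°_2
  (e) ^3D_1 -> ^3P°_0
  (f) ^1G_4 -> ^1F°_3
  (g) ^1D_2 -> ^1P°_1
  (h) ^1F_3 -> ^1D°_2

(a) allowed
(b) allowed
(c) allowed
(d) forbidden (ΔS fails)
(e) allowed
(f) allowed
(g) allowed
(h) allowed
Total allowed: 7 of 8.

7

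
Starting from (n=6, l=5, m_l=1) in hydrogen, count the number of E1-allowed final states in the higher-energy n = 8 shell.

6

E1 requires Δl = ±1, so l_f ∈ {4, 6}; with 0 ≤ l_f ≤ n_f−1 = 7, the allowed l_f values are {4, 6}.
For l_f = 4: m_f ∈ {m_i−1, m_i, m_i+1} ∩ [−4, 4] = {0, 1, 2} → 3 states.
For l_f = 6: m_f ∈ {m_i−1, m_i, m_i+1} ∩ [−6, 6] = {0, 1, 2} → 3 states.
Total: 6.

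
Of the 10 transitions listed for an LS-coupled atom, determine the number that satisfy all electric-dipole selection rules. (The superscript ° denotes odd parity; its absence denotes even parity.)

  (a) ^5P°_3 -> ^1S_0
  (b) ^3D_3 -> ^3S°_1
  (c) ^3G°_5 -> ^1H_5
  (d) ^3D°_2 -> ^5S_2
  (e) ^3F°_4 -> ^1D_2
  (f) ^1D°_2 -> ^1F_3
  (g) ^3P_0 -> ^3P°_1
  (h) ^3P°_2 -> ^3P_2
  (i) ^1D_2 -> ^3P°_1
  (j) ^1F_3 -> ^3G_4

(a) forbidden (ΔS, ΔJ fail)
(b) forbidden (ΔL, ΔJ fail)
(c) forbidden (ΔS fails)
(d) forbidden (ΔS, ΔL fail)
(e) forbidden (ΔS, ΔJ fail)
(f) allowed
(g) allowed
(h) allowed
(i) forbidden (ΔS fails)
(j) forbidden (parity, ΔS fail)
Total allowed: 3 of 10.

3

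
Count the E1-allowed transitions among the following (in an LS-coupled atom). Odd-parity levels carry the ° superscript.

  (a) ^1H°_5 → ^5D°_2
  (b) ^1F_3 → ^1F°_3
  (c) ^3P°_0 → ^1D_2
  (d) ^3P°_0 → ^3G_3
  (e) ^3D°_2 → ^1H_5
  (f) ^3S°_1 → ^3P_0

(a) forbidden (parity, ΔS, ΔL, ΔJ fail)
(b) allowed
(c) forbidden (ΔS, ΔJ fail)
(d) forbidden (ΔL, ΔJ fail)
(e) forbidden (ΔS, ΔL, ΔJ fail)
(f) allowed
Total allowed: 2 of 6.

2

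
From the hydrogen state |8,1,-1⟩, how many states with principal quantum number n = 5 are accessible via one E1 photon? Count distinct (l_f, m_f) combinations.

4

E1 requires Δl = ±1, so l_f ∈ {0, 2}; with 0 ≤ l_f ≤ n_f−1 = 4, the allowed l_f values are {0, 2}.
For l_f = 0: m_f ∈ {m_i−1, m_i, m_i+1} ∩ [−0, 0] = {0} → 1 state.
For l_f = 2: m_f ∈ {m_i−1, m_i, m_i+1} ∩ [−2, 2] = {-2, -1, 0} → 3 states.
Total: 4.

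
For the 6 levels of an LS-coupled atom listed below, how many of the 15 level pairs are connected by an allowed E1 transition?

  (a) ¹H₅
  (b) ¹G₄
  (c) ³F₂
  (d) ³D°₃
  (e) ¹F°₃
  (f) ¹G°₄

4

(a)–(b): forbidden (parity).
(a)–(c): forbidden (parity, ΔS, ΔL, ΔJ).
(a)–(d): forbidden (ΔS, ΔL, ΔJ).
(a)–(e): forbidden (ΔL, ΔJ).
(a)–(f): allowed.
(b)–(c): forbidden (parity, ΔS, ΔJ).
(b)–(d): forbidden (ΔS, ΔL).
(b)–(e): allowed.
(b)–(f): allowed.
(c)–(d): allowed.
(c)–(e): forbidden (ΔS).
(c)–(f): forbidden (ΔS, ΔJ).
(d)–(e): forbidden (parity, ΔS).
(d)–(f): forbidden (parity, ΔS, ΔL).
(e)–(f): forbidden (parity).
Allowed pairs: 4 of 15.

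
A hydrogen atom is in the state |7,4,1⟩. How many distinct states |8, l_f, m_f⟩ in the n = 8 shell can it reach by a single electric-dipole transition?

6

E1 requires Δl = ±1, so l_f ∈ {3, 5}; with 0 ≤ l_f ≤ n_f−1 = 7, the allowed l_f values are {3, 5}.
For l_f = 3: m_f ∈ {m_i−1, m_i, m_i+1} ∩ [−3, 3] = {0, 1, 2} → 3 states.
For l_f = 5: m_f ∈ {m_i−1, m_i, m_i+1} ∩ [−5, 5] = {0, 1, 2} → 3 states.
Total: 6.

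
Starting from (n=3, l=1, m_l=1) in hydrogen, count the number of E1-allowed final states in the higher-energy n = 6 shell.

4

E1 requires Δl = ±1, so l_f ∈ {0, 2}; with 0 ≤ l_f ≤ n_f−1 = 5, the allowed l_f values are {0, 2}.
For l_f = 0: m_f ∈ {m_i−1, m_i, m_i+1} ∩ [−0, 0] = {0} → 1 state.
For l_f = 2: m_f ∈ {m_i−1, m_i, m_i+1} ∩ [−2, 2] = {0, 1, 2} → 3 states.
Total: 4.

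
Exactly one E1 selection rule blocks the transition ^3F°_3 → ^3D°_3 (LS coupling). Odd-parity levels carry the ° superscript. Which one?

parity

Parity must change: odd → odd — fails.
ΔS = 0: S: 1 → 1 — ok.
ΔL = 0, ±1 (not L=0↔0): L: 3 → 2, ΔL = -1 — ok.
ΔJ = 0, ±1 (not J=0↔0): J: 3 → 3, ΔJ = +0 — ok.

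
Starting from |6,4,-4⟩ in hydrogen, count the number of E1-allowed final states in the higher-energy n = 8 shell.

E1 requires Δl = ±1, so l_f ∈ {3, 5}; with 0 ≤ l_f ≤ n_f−1 = 7, the allowed l_f values are {3, 5}.
For l_f = 3: m_f ∈ {m_i−1, m_i, m_i+1} ∩ [−3, 3] = {-3} → 1 state.
For l_f = 5: m_f ∈ {m_i−1, m_i, m_i+1} ∩ [−5, 5] = {-5, -4, -3} → 3 states.
Total: 4.

4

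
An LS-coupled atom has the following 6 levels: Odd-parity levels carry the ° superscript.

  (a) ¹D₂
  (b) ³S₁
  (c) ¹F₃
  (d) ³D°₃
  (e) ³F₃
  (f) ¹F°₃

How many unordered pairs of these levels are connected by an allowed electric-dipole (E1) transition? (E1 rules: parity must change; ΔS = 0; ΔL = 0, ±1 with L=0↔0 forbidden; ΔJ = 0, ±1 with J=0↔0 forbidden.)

3

(a)–(b): forbidden (parity, ΔS, ΔL).
(a)–(c): forbidden (parity).
(a)–(d): forbidden (ΔS).
(a)–(e): forbidden (parity, ΔS).
(a)–(f): allowed.
(b)–(c): forbidden (parity, ΔS, ΔL, ΔJ).
(b)–(d): forbidden (ΔL, ΔJ).
(b)–(e): forbidden (parity, ΔL, ΔJ).
(b)–(f): forbidden (ΔS, ΔL, ΔJ).
(c)–(d): forbidden (ΔS).
(c)–(e): forbidden (parity, ΔS).
(c)–(f): allowed.
(d)–(e): allowed.
(d)–(f): forbidden (parity, ΔS).
(e)–(f): forbidden (ΔS).
Allowed pairs: 3 of 15.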